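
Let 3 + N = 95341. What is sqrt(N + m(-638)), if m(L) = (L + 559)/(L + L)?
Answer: sqrt(38806786073)/638 ≈ 308.77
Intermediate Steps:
N = 95338 (N = -3 + 95341 = 95338)
m(L) = (559 + L)/(2*L) (m(L) = (559 + L)/((2*L)) = (559 + L)*(1/(2*L)) = (559 + L)/(2*L))
sqrt(N + m(-638)) = sqrt(95338 + (1/2)*(559 - 638)/(-638)) = sqrt(95338 + (1/2)*(-1/638)*(-79)) = sqrt(95338 + 79/1276) = sqrt(121651367/1276) = sqrt(38806786073)/638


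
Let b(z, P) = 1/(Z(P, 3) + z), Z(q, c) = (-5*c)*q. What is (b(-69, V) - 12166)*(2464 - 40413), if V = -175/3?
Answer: 372120114455/806 ≈ 4.6169e+8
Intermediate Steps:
Z(q, c) = -5*c*q
V = -175/3 (V = -175*⅓ = -175/3 ≈ -58.333)
b(z, P) = 1/(z - 15*P) (b(z, P) = 1/(-5*3*P + z) = 1/(-15*P + z) = 1/(z - 15*P))
(b(-69, V) - 12166)*(2464 - 40413) = (1/(-69 - 15*(-175/3)) - 12166)*(2464 - 40413) = (1/(-69 + 875) - 12166)*(-37949) = (1/806 - 12166)*(-37949) = -9805795/806*(-37949) = 372120114455/806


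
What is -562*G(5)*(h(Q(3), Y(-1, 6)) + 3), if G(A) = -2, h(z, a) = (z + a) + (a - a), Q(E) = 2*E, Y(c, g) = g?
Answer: 16860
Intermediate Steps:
h(z, a) = a + z (h(z, a) = (a + z) + 0 = a + z)
-562*G(5)*(h(Q(3), Y(-1, 6)) + 3) = -(-1124)*((6 + 2*3) + 3) = -(-1124)*((6 + 6) + 3) = -(-1124)*(12 + 3) = -(-1124)*15 = -562*(-30) = 16860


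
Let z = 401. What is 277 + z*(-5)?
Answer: -1728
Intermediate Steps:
277 + z*(-5) = 277 + 401*(-5) = 277 - 2005 = -1728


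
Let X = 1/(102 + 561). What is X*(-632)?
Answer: -632/663 ≈ -0.95324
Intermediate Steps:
X = 1/663 ≈ 0.0015083
X*(-632) = (1/663)*(-632) = -632/663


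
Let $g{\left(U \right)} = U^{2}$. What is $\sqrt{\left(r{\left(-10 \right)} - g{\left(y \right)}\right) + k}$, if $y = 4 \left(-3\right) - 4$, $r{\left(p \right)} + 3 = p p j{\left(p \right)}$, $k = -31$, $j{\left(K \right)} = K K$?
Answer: $\sqrt{9710} \approx 98.539$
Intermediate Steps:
$j{\left(K \right)} = K^{2}$
$r{\left(p \right)} = -3 + p^{4}$ ($r{\left(p \right)} = -3 + p p p^{2} = -3 + p^{2} p^{2} = -3 + p^{4}$)
$y = -16$ ($y = -12 - 4 = -16$)
$\sqrt{\left(r{\left(-10 \right)} - g{\left(y \right)}\right) + k} = \sqrt{\left(\left(-3 + \left(-10\right)^{4}\right) - \left(-16\right)^{2}\right) - 31} = \sqrt{\left(\left(-3 + 10000\right) - 256\right) - 31} = \sqrt{\left(9997 - 256\right) - 31} = \sqrt{9741 - 31} = \sqrt{9710}$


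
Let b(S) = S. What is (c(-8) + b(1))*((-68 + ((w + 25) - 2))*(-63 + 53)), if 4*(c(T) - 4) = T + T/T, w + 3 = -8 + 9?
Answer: 3055/2 ≈ 1527.5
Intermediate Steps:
w = -2 (w = -3 + (-8 + 9) = -3 + 1 = -2)
c(T) = 17/4 + T/4 (c(T) = 4 + (T + T/T)/4 = 4 + (T + 1)/4 = 4 + (1 + T)/4 = 4 + (¼ + T/4) = 17/4 + T/4)
(c(-8) + b(1))*((-68 + ((w + 25) - 2))*(-63 + 53)) = ((17/4 + (¼)*(-8)) + 1)*((-68 + ((-2 + 25) - 2))*(-63 + 53)) = ((17/4 - 2) + 1)*((-68 + (23 - 2))*(-10)) = (9/4 + 1)*((-68 + 21)*(-10)) = 13*(-47*(-10))/4 = (13/4)*470 = 3055/2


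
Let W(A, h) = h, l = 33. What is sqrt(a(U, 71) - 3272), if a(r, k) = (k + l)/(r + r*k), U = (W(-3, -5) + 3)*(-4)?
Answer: I*sqrt(471142)/12 ≈ 57.2*I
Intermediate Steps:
U = 8 (U = (-5 + 3)*(-4) = -2*(-4) = 8)
a(r, k) = (33 + k)/(r + k*r) (a(r, k) = (k + 33)/(r + r*k) = (33 + k)/(r + k*r))
sqrt(a(U, 71) - 3272) = sqrt((33 + 71)/(8*(1 + 71)) - 3272) = sqrt((1/8)*104/72 - 3272) = sqrt((1/8)*(1/72)*104 - 3272) = sqrt(13/72 - 3272) = sqrt(-235571/72) = I*sqrt(471142)/12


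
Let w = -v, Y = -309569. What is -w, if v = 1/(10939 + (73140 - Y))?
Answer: 1/393648 ≈ 2.5403e-6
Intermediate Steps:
v = 1/393648 (v = 1/(10939 + (73140 - 1*(-309569))) = 1/(10939 + (73140 + 309569)) = 1/(10939 + 382709) = 1/393648 ≈ 2.5403e-6)
w = -1/393648 (w = -1*1/393648 = -1/393648 ≈ -2.5403e-6)
-w = -1*(-1/393648) = 1/393648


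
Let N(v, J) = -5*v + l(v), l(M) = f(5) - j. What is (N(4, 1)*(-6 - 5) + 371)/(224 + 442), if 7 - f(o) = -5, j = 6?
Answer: 175/222 ≈ 0.78829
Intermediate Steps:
f(o) = 12 (f(o) = 7 - 1*(-5) = 7 + 5 = 12)
l(M) = 6 (l(M) = 12 - 1*6 = 12 - 6 = 6)
N(v, J) = 6 - 5*v (N(v, J) = -5*v + 6 = 6 - 5*v)
(N(4, 1)*(-6 - 5) + 371)/(224 + 442) = ((6 - 5*4)*(-6 - 5) + 371)/(224 + 442) = ((6 - 20)*(-11) + 371)/666 = (-14*(-11) + 371)*(1/666) = (154 + 371)*(1/666) = 525*(1/666) = 175/222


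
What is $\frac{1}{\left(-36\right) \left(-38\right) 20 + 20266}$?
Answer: $\frac{1}{47626} \approx 2.0997 \cdot 10^{-5}$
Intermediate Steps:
$\frac{1}{\left(-36\right) \left(-38\right) 20 + 20266} = \frac{1}{1368 \cdot 20 + 20266} = \frac{1}{27360 + 20266} = \frac{1}{47626}$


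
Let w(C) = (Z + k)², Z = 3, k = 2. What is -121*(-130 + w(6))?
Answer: 12705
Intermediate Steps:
w(C) = 25 (w(C) = (3 + 2)² = 5² = 25)
-121*(-130 + w(6)) = -121*(-130 + 25) = -121*(-105) = 12705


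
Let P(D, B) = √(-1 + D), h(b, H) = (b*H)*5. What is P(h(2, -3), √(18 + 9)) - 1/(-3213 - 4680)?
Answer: 1/7893 + I*√31 ≈ 0.00012669 + 5.5678*I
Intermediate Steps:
h(b, H) = 5*H*b (h(b, H) = (H*b)*5 = 5*H*b)
P(h(2, -3), √(18 + 9)) - 1/(-3213 - 4680) = √(-1 + 5*(-3)*2) - 1/(-3213 - 4680) = √(-1 - 30) - 1/(-7893) = √(-31) - 1*(-1/7893) = I*√31 + 1/7893 = 1/7893 + I*√31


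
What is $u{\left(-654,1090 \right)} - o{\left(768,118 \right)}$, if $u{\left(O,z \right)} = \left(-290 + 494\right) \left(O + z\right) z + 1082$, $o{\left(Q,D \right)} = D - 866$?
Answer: $96950790$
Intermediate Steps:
$o{\left(Q,D \right)} = -866 + D$ ($o{\left(Q,D \right)} = D - 866 = -866 + D$)
$u{\left(O,z \right)} = 1082 + z \left(204 O + 204 z\right)$ ($u{\left(O,z \right)} = 204 \left(O + z\right) z + 1082 = \left(204 O + 204 z\right) z + 1082 = z \left(204 O + 204 z\right) + 1082 = 1082 + z \left(204 O + 204 z\right)$)
$u{\left(-654,1090 \right)} - o{\left(768,118 \right)} = \left(1082 + 204 \cdot 1090^{2} + 204 \left(-654\right) 1090\right) - \left(-866 + 118\right) = \left(1082 + 204 \cdot 1188100 - 145423440\right) - -748 = \left(1082 + 242372400 - 145423440\right) + 748 = 96950042 + 748 = 96950790$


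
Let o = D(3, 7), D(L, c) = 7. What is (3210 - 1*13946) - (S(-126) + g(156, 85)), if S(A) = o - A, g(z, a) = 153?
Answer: -11022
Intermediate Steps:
o = 7
S(A) = 7 - A
(3210 - 1*13946) - (S(-126) + g(156, 85)) = (3210 - 1*13946) - ((7 - 1*(-126)) + 153) = (3210 - 13946) - ((7 + 126) + 153) = -10736 - (133 + 153) = -10736 - 1*286 = -10736 - 286 = -11022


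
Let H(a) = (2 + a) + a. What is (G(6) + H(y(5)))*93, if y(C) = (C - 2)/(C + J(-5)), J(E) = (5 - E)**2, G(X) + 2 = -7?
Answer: -22599/35 ≈ -645.69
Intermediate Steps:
G(X) = -9 (G(X) = -2 - 7 = -9)
y(C) = (-2 + C)/(100 + C) (y(C) = (C - 2)/(C + (-5 - 5)**2) = (-2 + C)/(C + (-10)**2) = (-2 + C)/(C + 100) = (-2 + C)/(100 + C))
H(a) = 2 + 2*a
(G(6) + H(y(5)))*93 = (-9 + (2 + 2*((-2 + 5)/(100 + 5))))*93 = (-9 + (2 + 2*(3/105)))*93 = (-9 + (2 + 2*((1/105)*3)))*93 = (-9 + (2 + 2*(1/35)))*93 = (-9 + (2 + 2/35))*93 = (-9 + 72/35)*93 = -243/35*93 = -22599/35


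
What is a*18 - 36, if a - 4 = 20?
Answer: 396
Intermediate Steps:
a = 24 (a = 4 + 20 = 24)
a*18 - 36 = 24*18 - 36 = 432 - 36 = 396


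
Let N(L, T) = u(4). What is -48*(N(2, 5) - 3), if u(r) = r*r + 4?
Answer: -816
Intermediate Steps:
u(r) = 4 + r**2 (u(r) = r**2 + 4 = 4 + r**2)
N(L, T) = 20 (N(L, T) = 4 + 4**2 = 4 + 16 = 20)
-48*(N(2, 5) - 3) = -48*(20 - 3) = -48*17 = -816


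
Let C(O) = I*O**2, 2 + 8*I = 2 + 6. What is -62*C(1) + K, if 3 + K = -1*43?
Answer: -185/2 ≈ -92.500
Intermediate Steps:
K = -46 (K = -3 - 1*43 = -3 - 43 = -46)
I = 3/4 (I = -1/4 + (2 + 6)/8 = -1/4 + (1/8)*8 = -1/4 + 1 = 3/4 ≈ 0.75000)
C(O) = 3*O**2/4
-62*C(1) + K = -93*1**2/2 - 46 = -93/2 - 46 = -185/2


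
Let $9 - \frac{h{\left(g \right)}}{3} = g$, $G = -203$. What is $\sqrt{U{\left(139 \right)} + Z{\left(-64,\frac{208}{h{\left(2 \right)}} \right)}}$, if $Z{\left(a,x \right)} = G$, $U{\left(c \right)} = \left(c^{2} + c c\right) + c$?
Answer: $\sqrt{38578} \approx 196.41$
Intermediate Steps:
$U{\left(c \right)} = c + 2 c^{2}$ ($U{\left(c \right)} = \left(c^{2} + c^{2}\right) + c = 2 c^{2} + c = c + 2 c^{2}$)
$h{\left(g \right)} = 27 - 3 g$
$Z{\left(a,x \right)} = -203$
$\sqrt{U{\left(139 \right)} + Z{\left(-64,\frac{208}{h{\left(2 \right)}} \right)}} = \sqrt{139 \left(1 + 2 \cdot 139\right) - 203} = \sqrt{139 \left(1 + 278\right) - 203} = \sqrt{139 \cdot 279 - 203} = \sqrt{38781 - 203} = \sqrt{38578}$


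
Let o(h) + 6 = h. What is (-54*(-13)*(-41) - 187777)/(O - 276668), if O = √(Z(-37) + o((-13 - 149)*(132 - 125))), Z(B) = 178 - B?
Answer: 59914945412/76545183149 + 1082795*I*√37/76545183149 ≈ 0.78274 + 8.6046e-5*I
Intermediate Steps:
o(h) = -6 + h
O = 5*I*√37 (O = √((178 - 1*(-37)) + (-6 + (-13 - 149)*(132 - 125))) = √((178 + 37) + (-6 - 162*7)) = √(215 + (-6 - 1134)) = √(215 - 1140) = √(-925) = 5*I*√37 ≈ 30.414*I)
(-54*(-13)*(-41) - 187777)/(O - 276668) = (-54*(-13)*(-41) - 187777)/(5*I*√37 - 276668) = (702*(-41) - 187777)/(-276668 + 5*I*√37) = (-28782 - 187777)/(-276668 + 5*I*√37) = -216559/(-276668 + 5*I*√37)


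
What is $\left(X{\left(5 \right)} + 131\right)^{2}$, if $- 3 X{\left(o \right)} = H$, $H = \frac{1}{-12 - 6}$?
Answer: $\frac{50055625}{2916} \approx 17166.0$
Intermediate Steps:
$H = - \frac{1}{18}$ ($H = \frac{1}{-18} = - \frac{1}{18} \approx -0.055556$)
$X{\left(o \right)} = \frac{1}{54}$ ($X{\left(o \right)} = \left(- \frac{1}{3}\right) \left(- \frac{1}{18}\right) = \frac{1}{54}$)
$\left(X{\left(5 \right)} + 131\right)^{2} = \left(\frac{1}{54} + 131\right)^{2} = \left(\frac{7075}{54}\right)^{2} = \frac{50055625}{2916}$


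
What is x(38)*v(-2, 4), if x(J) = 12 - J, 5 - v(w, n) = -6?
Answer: -286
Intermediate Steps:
v(w, n) = 11 (v(w, n) = 5 - 1*(-6) = 5 + 6 = 11)
x(38)*v(-2, 4) = (12 - 1*38)*11 = (12 - 38)*11 = -26*11 = -286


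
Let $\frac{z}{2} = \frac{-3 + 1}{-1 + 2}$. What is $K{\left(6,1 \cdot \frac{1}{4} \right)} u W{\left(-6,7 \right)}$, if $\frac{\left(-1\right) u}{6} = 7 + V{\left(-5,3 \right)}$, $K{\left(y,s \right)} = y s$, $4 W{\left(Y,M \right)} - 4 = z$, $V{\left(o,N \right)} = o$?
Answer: $0$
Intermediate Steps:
$z = -4$ ($z = 2 \frac{-3 + 1}{-1 + 2} = 2 \left(- \frac{2}{1}\right) = 2 \left(\left(-2\right) 1\right) = 2 \left(-2\right) = -4$)
$W{\left(Y,M \right)} = 0$ ($W{\left(Y,M \right)} = 1 + \frac{1}{4} \left(-4\right) = 1 - 1 = 0$)
$K{\left(y,s \right)} = s y$
$u = -12$ ($u = - 6 \left(7 - 5\right) = \left(-6\right) 2 = -12$)
$K{\left(6,1 \cdot \frac{1}{4} \right)} u W{\left(-6,7 \right)} = 1 \cdot \frac{1}{4} \cdot 6 \left(-12\right) 0 = \frac{1}{4} \cdot 6 \left(-12\right) 0 = \frac{3}{2} \left(-12\right) 0 = \left(-18\right) 0 = 0$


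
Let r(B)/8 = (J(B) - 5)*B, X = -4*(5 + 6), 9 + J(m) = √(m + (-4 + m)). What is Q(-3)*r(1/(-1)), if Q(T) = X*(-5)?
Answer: 24640 - 1760*I*√6 ≈ 24640.0 - 4311.1*I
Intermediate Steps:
J(m) = -9 + √(-4 + 2*m) (J(m) = -9 + √(m + (-4 + m)) = -9 + √(-4 + 2*m))
X = -44 (X = -4*11 = -44)
Q(T) = 220 (Q(T) = -44*(-5) = 220)
r(B) = 8*B*(-14 + √(-4 + 2*B)) (r(B) = 8*(((-9 + √(-4 + 2*B)) - 5)*B) = 8*((-14 + √(-4 + 2*B))*B) = 8*(B*(-14 + √(-4 + 2*B))) = 8*B*(-14 + √(-4 + 2*B)))
Q(-3)*r(1/(-1)) = 220*(8*(-14 + √(-4 + 2/(-1)))/(-1)) = 220*(8*(-1)*(-14 + √(-4 + 2*(-1)))) = 220*(8*(-1)*(-14 + √(-4 - 2))) = 220*(8*(-1)*(-14 + √(-6))) = 220*(8*(-1)*(-14 + I*√6)) = 220*(112 - 8*I*√6) = 24640 - 1760*I*√6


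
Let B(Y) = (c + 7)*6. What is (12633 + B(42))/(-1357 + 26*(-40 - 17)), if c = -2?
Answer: -12663/2839 ≈ -4.4604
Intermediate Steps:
B(Y) = 30 (B(Y) = (-2 + 7)*6 = 5*6 = 30)
(12633 + B(42))/(-1357 + 26*(-40 - 17)) = (12633 + 30)/(-1357 + 26*(-40 - 17)) = 12663/(-1357 + 26*(-57)) = 12663/(-1357 - 1482) = 12663/(-2839) = 12663*(-1/2839) = -12663/2839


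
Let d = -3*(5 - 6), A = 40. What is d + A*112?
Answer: 4483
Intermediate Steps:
d = 3 (d = -3*(-1) = 3)
d + A*112 = 3 + 40*112 = 3 + 4480 = 4483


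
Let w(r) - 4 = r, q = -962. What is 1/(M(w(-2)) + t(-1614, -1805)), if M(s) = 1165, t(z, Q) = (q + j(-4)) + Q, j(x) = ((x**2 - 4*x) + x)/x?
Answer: -1/1609 ≈ -0.00062150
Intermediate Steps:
w(r) = 4 + r
j(x) = (x**2 - 3*x)/x
t(z, Q) = -969 + Q (t(z, Q) = (-962 + (-3 - 4)) + Q = (-962 - 7) + Q = -969 + Q)
1/(M(w(-2)) + t(-1614, -1805)) = 1/(1165 + (-969 - 1805)) = 1/(1165 - 2774) = 1/(-1609) = -1/1609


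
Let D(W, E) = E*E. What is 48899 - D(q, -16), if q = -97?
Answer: 48643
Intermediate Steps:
D(W, E) = E²
48899 - D(q, -16) = 48899 - 1*(-16)² = 48899 - 1*256 = 48899 - 256 = 48643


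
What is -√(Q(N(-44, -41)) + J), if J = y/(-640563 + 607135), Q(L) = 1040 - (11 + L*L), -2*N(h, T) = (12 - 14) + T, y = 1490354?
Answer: -√145871142505/16714 ≈ -22.851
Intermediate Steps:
N(h, T) = 1 - T/2 (N(h, T) = -((12 - 14) + T)/2 = -(-2 + T)/2 = 1 - T/2)
Q(L) = 1029 - L² (Q(L) = 1040 - (11 + L²) = 1040 + (-11 - L²) = 1029 - L²)
J = -745177/16714 (J = 1490354/(-640563 + 607135) = 1490354/(-33428) = 1490354*(-1/33428) = -745177/16714 ≈ -44.584)
-√(Q(N(-44, -41)) + J) = -√((1029 - (1 - ½*(-41))²) - 745177/16714) = -√((1029 - (1 + 41/2)²) - 745177/16714) = -√((1029 - (43/2)²) - 745177/16714) = -√((1029 - 1*1849/4) - 745177/16714) = -√((1029 - 1849/4) - 745177/16714) = -√(2267/4 - 745177/16714) = -√(17454965/33428) = -√145871142505/16714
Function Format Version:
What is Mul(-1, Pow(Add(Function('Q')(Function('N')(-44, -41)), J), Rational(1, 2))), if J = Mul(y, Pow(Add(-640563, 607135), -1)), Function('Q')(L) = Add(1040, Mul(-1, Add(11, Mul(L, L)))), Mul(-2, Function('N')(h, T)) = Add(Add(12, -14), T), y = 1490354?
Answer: Mul(Rational(-1, 16714), Pow(145871142505, Rational(1, 2))) ≈ -22.851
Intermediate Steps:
Function('N')(h, T) = Add(1, Mul(Rational(-1, 2), T)) (Function('N')(h, T) = Mul(Rational(-1, 2), Add(Add(12, -14), T)) = Mul(Rational(-1, 2), Add(-2, T)) = Add(1, Mul(Rational(-1, 2), T)))
Function('Q')(L) = Add(1029, Mul(-1, Pow(L, 2))) (Function('Q')(L) = Add(1040, Mul(-1, Add(11, Pow(L, 2)))) = Add(1040, Add(-11, Mul(-1, Pow(L, 2)))) = Add(1029, Mul(-1, Pow(L, 2))))
J = Rational(-745177, 16714) (J = Mul(1490354, Pow(Add(-640563, 607135), -1)) = Mul(1490354, Pow(-33428, -1)) = Mul(1490354, Rational(-1, 33428)) = Rational(-745177, 16714) ≈ -44.584)
Mul(-1, Pow(Add(Function('Q')(Function('N')(-44, -41)), J), Rational(1, 2))) = Mul(-1, Pow(Add(Add(1029, Mul(-1, Pow(Add(1, Mul(Rational(-1, 2), -41)), 2))), Rational(-745177, 16714)), Rational(1, 2))) = Mul(-1, Pow(Add(Add(1029, Mul(-1, Pow(Add(1, Rational(41, 2)), 2))), Rational(-745177, 16714)), Rational(1, 2))) = Mul(-1, Pow(Add(Add(1029, Mul(-1, Pow(Rational(43, 2), 2))), Rational(-745177, 16714)), Rational(1, 2))) = Mul(-1, Pow(Add(Add(1029, Mul(-1, Rational(1849, 4))), Rational(-745177, 16714)), Rational(1, 2))) = Mul(-1, Pow(Add(Add(1029, Rational(-1849, 4)), Rational(-745177, 16714)), Rational(1, 2))) = Mul(-1, Pow(Add(Rational(2267, 4), Rational(-745177, 16714)), Rational(1, 2))) = Mul(-1, Pow(Rational(17454965, 33428), Rational(1, 2))) = Mul(-1, Mul(Rational(1, 16714), Pow(145871142505, Rational(1, 2)))) = Mul(Rational(-1, 16714), Pow(145871142505, Rational(1, 2)))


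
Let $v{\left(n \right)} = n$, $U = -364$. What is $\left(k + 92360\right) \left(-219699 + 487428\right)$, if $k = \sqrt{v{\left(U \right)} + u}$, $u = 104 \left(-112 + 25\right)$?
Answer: $24727450440 + 535458 i \sqrt{2353} \approx 2.4727 \cdot 10^{10} + 2.5974 \cdot 10^{7} i$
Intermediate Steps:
$u = -9048$ ($u = 104 \left(-87\right) = -9048$)
$k = 2 i \sqrt{2353}$ ($k = \sqrt{-364 - 9048} = \sqrt{-9412} = 2 i \sqrt{2353} \approx 97.016 i$)
$\left(k + 92360\right) \left(-219699 + 487428\right) = \left(2 i \sqrt{2353} + 92360\right) \left(-219699 + 487428\right) = \left(92360 + 2 i \sqrt{2353}\right) 267729 = 24727450440 + 535458 i \sqrt{2353}$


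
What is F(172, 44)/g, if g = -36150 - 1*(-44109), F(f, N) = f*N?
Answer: 7568/7959 ≈ 0.95087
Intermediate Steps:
F(f, N) = N*f
g = 7959 (g = -36150 + 44109 = 7959)
F(172, 44)/g = (44*172)/7959 = 7568*(1/7959) = 7568/7959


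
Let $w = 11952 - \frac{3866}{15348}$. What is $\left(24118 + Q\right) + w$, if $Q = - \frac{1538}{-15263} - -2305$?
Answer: $\frac{4494779353483}{117128262} \approx 38375.0$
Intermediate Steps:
$w = \frac{91717715}{7674}$ ($w = 11952 - 3866 \cdot \frac{1}{15348} = 11952 - \frac{1933}{7674} = \frac{91717715}{7674} \approx 11952.0$)
$Q = \frac{35182753}{15263}$ ($Q = \left(-1538\right) \left(- \frac{1}{15263}\right) + 2305 = \frac{1538}{15263} + 2305 = \frac{35182753}{15263} \approx 2305.1$)
$\left(24118 + Q\right) + w = \left(24118 + \frac{35182753}{15263}\right) + \frac{91717715}{7674} = \frac{403295787}{15263} + \frac{91717715}{7674} = \frac{4494779353483}{117128262}$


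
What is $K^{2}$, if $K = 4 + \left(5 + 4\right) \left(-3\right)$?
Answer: $529$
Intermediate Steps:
$K = -23$ ($K = 4 + 9 \left(-3\right) = 4 - 27 = -23$)
$K^{2} = \left(-23\right)^{2} = 529$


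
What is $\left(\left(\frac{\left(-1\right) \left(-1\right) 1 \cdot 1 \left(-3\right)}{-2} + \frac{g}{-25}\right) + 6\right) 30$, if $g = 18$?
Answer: $\frac{1017}{5} \approx 203.4$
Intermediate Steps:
$\left(\left(\frac{\left(-1\right) \left(-1\right) 1 \cdot 1 \left(-3\right)}{-2} + \frac{g}{-25}\right) + 6\right) 30 = \left(\left(\frac{\left(-1\right) \left(-1\right) 1 \cdot 1 \left(-3\right)}{-2} + \frac{18}{-25}\right) + 6\right) 30 = \left(\left(1 \cdot 1 \cdot 1 \left(-3\right) \left(- \frac{1}{2}\right) + 18 \left(- \frac{1}{25}\right)\right) + 6\right) 30 = \left(\left(1 \cdot 1 \left(-3\right) \left(- \frac{1}{2}\right) - \frac{18}{25}\right) + 6\right) 30 = \left(\left(1 \left(-3\right) \left(- \frac{1}{2}\right) - \frac{18}{25}\right) + 6\right) 30 = \left(\left(\left(-3\right) \left(- \frac{1}{2}\right) - \frac{18}{25}\right) + 6\right) 30 = \left(\left(\frac{3}{2} - \frac{18}{25}\right) + 6\right) 30 = \left(\frac{39}{50} + 6\right) 30 = \frac{339}{50} \cdot 30 = \frac{1017}{5}$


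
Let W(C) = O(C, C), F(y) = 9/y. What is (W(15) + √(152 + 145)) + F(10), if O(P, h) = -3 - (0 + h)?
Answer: -171/10 + 3*√33 ≈ 0.13369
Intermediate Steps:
O(P, h) = -3 - h
W(C) = -3 - C
(W(15) + √(152 + 145)) + F(10) = ((-3 - 1*15) + √(152 + 145)) + 9/10 = ((-3 - 15) + √297) + 9*(⅒) = (-18 + 3*√33) + 9/10 = -171/10 + 3*√33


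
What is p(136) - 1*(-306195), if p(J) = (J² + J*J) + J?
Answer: 343323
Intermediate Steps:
p(J) = J + 2*J² (p(J) = (J² + J²) + J = 2*J² + J = J + 2*J²)
p(136) - 1*(-306195) = 136*(1 + 2*136) - 1*(-306195) = 136*(1 + 272) + 306195 = 136*273 + 306195 = 37128 + 306195 = 343323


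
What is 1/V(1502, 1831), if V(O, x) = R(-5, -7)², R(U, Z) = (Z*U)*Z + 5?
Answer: 1/57600 ≈ 1.7361e-5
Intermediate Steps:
R(U, Z) = 5 + U*Z² (R(U, Z) = (U*Z)*Z + 5 = U*Z² + 5 = 5 + U*Z²)
V(O, x) = 57600 (V(O, x) = (5 - 5*(-7)²)² = (5 - 5*49)² = (5 - 245)² = (-240)² = 57600)
1/V(1502, 1831) = 1/57600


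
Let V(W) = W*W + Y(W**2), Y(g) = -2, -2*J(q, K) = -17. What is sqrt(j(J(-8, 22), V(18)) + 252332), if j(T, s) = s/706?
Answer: sqrt(31442895021)/353 ≈ 502.33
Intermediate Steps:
J(q, K) = 17/2 (J(q, K) = -1/2*(-17) = 17/2)
V(W) = -2 + W**2 (V(W) = W*W - 2 = W**2 - 2 = -2 + W**2)
j(T, s) = s/706 (j(T, s) = s*(1/706) = s/706)
sqrt(j(J(-8, 22), V(18)) + 252332) = sqrt((-2 + 18**2)/706 + 252332) = sqrt((-2 + 324)/706 + 252332) = sqrt((1/706)*322 + 252332) = sqrt(161/353 + 252332) = sqrt(89073357/353) = sqrt(31442895021)/353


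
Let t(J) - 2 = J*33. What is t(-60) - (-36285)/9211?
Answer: -18183073/9211 ≈ -1974.1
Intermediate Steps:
t(J) = 2 + 33*J (t(J) = 2 + J*33 = 2 + 33*J)
t(-60) - (-36285)/9211 = (2 + 33*(-60)) - (-36285)/9211 = (2 - 1980) - (-36285)/9211 = -1978 - 1*(-36285/9211) = -1978 + 36285/9211 = -18183073/9211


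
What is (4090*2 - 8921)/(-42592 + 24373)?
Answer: 247/6073 ≈ 0.040672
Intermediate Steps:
(4090*2 - 8921)/(-42592 + 24373) = (8180 - 8921)/(-18219) = -741*(-1/18219) = 247/6073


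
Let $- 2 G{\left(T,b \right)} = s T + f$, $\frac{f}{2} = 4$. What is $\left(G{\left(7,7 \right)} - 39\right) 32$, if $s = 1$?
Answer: $-1488$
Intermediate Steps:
$f = 8$ ($f = 2 \cdot 4 = 8$)
$G{\left(T,b \right)} = -4 - \frac{T}{2}$ ($G{\left(T,b \right)} = - \frac{1 T + 8}{2} = - \frac{T + 8}{2} = - \frac{8 + T}{2} = -4 - \frac{T}{2}$)
$\left(G{\left(7,7 \right)} - 39\right) 32 = \left(\left(-4 - \frac{7}{2}\right) - 39\right) 32 = \left(- \frac{15}{2} - 39\right) 32 = \left(- \frac{93}{2}\right) 32 = -1488$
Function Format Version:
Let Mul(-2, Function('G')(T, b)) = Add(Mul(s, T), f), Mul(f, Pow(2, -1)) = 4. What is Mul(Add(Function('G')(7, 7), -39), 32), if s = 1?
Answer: -1488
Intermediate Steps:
f = 8 (f = Mul(2, 4) = 8)
Function('G')(T, b) = Add(-4, Mul(Rational(-1, 2), T)) (Function('G')(T, b) = Mul(Rational(-1, 2), Add(Mul(1, T), 8)) = Mul(Rational(-1, 2), Add(T, 8)) = Mul(Rational(-1, 2), Add(8, T)) = Add(-4, Mul(Rational(-1, 2), T)))
Mul(Add(Function('G')(7, 7), -39), 32) = Mul(Add(Add(-4, Mul(Rational(-1, 2), 7)), -39), 32) = Mul(Add(Add(-4, Rational(-7, 2)), -39), 32) = Mul(Add(Rational(-15, 2), -39), 32) = Mul(Rational(-93, 2), 32) = -1488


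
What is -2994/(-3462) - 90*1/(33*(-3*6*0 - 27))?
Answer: 55171/57123 ≈ 0.96583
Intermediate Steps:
-2994/(-3462) - 90*1/(33*(-3*6*0 - 27)) = -2994*(-1/3462) - 90*1/(33*(-18*0 - 27)) = 499/577 - 90*1/(33*(0 - 27)) = 499/577 - 90/(33*(-27)) = 499/577 - 90/(-891) = 499/577 - 90*(-1/891) = 499/577 + 10/99 = 55171/57123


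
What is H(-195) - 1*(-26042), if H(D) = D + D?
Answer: 25652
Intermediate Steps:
H(D) = 2*D
H(-195) - 1*(-26042) = 2*(-195) - 1*(-26042) = -390 + 26042 = 25652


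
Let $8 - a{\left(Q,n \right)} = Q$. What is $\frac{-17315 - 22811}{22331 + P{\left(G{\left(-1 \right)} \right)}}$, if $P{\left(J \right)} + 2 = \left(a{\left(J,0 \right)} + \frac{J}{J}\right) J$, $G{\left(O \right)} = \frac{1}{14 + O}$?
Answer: $- \frac{6781294}{3773717} \approx -1.797$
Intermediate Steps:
$a{\left(Q,n \right)} = 8 - Q$
$P{\left(J \right)} = -2 + J \left(9 - J\right)$ ($P{\left(J \right)} = -2 + \left(\left(8 - J\right) + \frac{J}{J}\right) J = -2 + \left(\left(8 - J\right) + 1\right) J = -2 + \left(9 - J\right) J = -2 + J \left(9 - J\right)$)
$\frac{-17315 - 22811}{22331 + P{\left(G{\left(-1 \right)} \right)}} = \frac{-17315 - 22811}{22331 - \left(2 - \frac{1}{14 - 1} + \frac{-8 + \frac{1}{14 - 1}}{14 - 1}\right)} = - \frac{40126}{22331 - \left(2 - \frac{1}{13} + \frac{-8 + \frac{1}{13}}{13}\right)} = - \frac{40126}{22331 - \left(\frac{25}{13} + \frac{-8 + \frac{1}{13}}{13}\right)} = - \frac{40126}{22331 - \left(\frac{25}{13} - \frac{103}{169}\right)} = - \frac{40126}{22331 + \left(-2 + \frac{1}{13} + \frac{103}{169}\right)} = - \frac{40126}{22331 - \frac{222}{169}} = - \frac{40126}{\frac{3773717}{169}} = \left(-40126\right) \frac{169}{3773717} = - \frac{6781294}{3773717}$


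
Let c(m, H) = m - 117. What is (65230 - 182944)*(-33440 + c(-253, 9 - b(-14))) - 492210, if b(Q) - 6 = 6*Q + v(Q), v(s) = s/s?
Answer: 3979418130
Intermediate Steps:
v(s) = 1
b(Q) = 7 + 6*Q (b(Q) = 6 + (6*Q + 1) = 6 + (1 + 6*Q) = 7 + 6*Q)
c(m, H) = -117 + m
(65230 - 182944)*(-33440 + c(-253, 9 - b(-14))) - 492210 = (65230 - 182944)*(-33440 + (-117 - 253)) - 492210 = -117714*(-33440 - 370) - 492210 = -117714*(-33810) - 492210 = 3979910340 - 492210 = 3979418130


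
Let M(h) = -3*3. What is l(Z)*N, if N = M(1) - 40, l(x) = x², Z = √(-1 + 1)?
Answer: 0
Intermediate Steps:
Z = 0 (Z = √0 = 0)
M(h) = -9
N = -49 (N = -9 - 40 = -49)
l(Z)*N = 0²*(-49) = 0*(-49) = 0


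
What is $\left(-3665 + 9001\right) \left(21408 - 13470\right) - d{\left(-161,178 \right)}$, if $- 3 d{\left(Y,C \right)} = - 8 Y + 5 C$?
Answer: $42357894$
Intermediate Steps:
$d{\left(Y,C \right)} = - \frac{5 C}{3} + \frac{8 Y}{3}$ ($d{\left(Y,C \right)} = - \frac{- 8 Y + 5 C}{3} = - \frac{5 C}{3} + \frac{8 Y}{3}$)
$\left(-3665 + 9001\right) \left(21408 - 13470\right) - d{\left(-161,178 \right)} = \left(-3665 + 9001\right) \left(21408 - 13470\right) - \left(\left(- \frac{5}{3}\right) 178 + \frac{8}{3} \left(-161\right)\right) = 5336 \cdot 7938 - \left(- \frac{890}{3} - \frac{1288}{3}\right) = 42357168 - -726 = 42357168 + 726 = 42357894$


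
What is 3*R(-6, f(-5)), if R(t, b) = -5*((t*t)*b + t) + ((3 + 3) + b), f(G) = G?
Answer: 2793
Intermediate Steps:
R(t, b) = 6 + b - 5*t - 5*b*t² (R(t, b) = -5*(t²*b + t) + (6 + b) = -5*(b*t² + t) + (6 + b) = -5*(t + b*t²) + (6 + b) = (-5*t - 5*b*t²) + (6 + b) = 6 + b - 5*t - 5*b*t²)
3*R(-6, f(-5)) = 3*(6 - 5 - 5*(-6) - 5*(-5)*(-6)²) = 3*(6 - 5 + 30 - 5*(-5)*36) = 3*(6 - 5 + 30 + 900) = 3*931 = 2793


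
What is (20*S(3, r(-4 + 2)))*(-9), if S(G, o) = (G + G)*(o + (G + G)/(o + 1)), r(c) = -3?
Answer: 6480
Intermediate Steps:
S(G, o) = 2*G*(o + 2*G/(1 + o)) (S(G, o) = (2*G)*(o + (2*G)/(1 + o)) = (2*G)*(o + 2*G/(1 + o)) = 2*G*(o + 2*G/(1 + o)))
(20*S(3, r(-4 + 2)))*(-9) = (20*(2*3*(-3 + (-3)² + 2*3)/(1 - 3)))*(-9) = (20*(2*3*(-3 + 9 + 6)/(-2)))*(-9) = (20*(2*3*(-½)*12))*(-9) = (20*(-36))*(-9) = -720*(-9) = 6480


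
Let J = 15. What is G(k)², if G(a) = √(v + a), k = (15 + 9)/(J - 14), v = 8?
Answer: 32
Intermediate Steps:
k = 24 (k = (15 + 9)/(15 - 14) = 24/1 = 24*1 = 24)
G(a) = √(8 + a)
G(k)² = (√(8 + 24))² = (√32)² = (4*√2)² = 32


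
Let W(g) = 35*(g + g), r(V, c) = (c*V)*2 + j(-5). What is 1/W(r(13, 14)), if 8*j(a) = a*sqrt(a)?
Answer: 1664/42399345 + 4*I*sqrt(5)/59359083 ≈ 3.9246e-5 + 1.5068e-7*I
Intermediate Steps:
j(a) = a**(3/2)/8 (j(a) = (a*sqrt(a))/8 = a**(3/2)/8)
r(V, c) = 2*V*c - 5*I*sqrt(5)/8 (r(V, c) = (c*V)*2 + (-5)**(3/2)/8 = (V*c)*2 + (-5*I*sqrt(5))/8 = 2*V*c - 5*I*sqrt(5)/8)
W(g) = 70*g (W(g) = 35*(2*g) = 70*g)
1/W(r(13, 14)) = 1/(70*(2*13*14 - 5*I*sqrt(5)/8)) = 1/(70*(364 - 5*I*sqrt(5)/8)) = 1/(25480 - 175*I*sqrt(5)/4)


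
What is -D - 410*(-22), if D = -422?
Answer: 9442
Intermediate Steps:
-D - 410*(-22) = -1*(-422) - 410*(-22) = 422 - 1*(-9020) = 422 + 9020 = 9442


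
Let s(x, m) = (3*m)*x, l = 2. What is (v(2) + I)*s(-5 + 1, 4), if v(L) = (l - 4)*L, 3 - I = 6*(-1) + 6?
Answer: 48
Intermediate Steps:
I = 3 (I = 3 - (6*(-1) + 6) = 3 - (-6 + 6) = 3 - 1*0 = 3 + 0 = 3)
s(x, m) = 3*m*x
v(L) = -2*L (v(L) = (2 - 4)*L = -2*L)
(v(2) + I)*s(-5 + 1, 4) = (-2*2 + 3)*(3*4*(-5 + 1)) = (-4 + 3)*(3*4*(-4)) = -1*(-48) = 48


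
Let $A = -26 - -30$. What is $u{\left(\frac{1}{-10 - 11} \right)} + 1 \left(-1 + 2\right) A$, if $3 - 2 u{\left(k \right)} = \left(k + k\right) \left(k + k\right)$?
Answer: $\frac{4847}{882} \approx 5.4955$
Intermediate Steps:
$A = 4$ ($A = -26 + 30 = 4$)
$u{\left(k \right)} = \frac{3}{2} - 2 k^{2}$ ($u{\left(k \right)} = \frac{3}{2} - \frac{\left(k + k\right) \left(k + k\right)}{2} = \frac{3}{2} - \frac{2 k 2 k}{2} = \frac{3}{2} - \frac{4 k^{2}}{2} = \frac{3}{2} - 2 k^{2}$)
$u{\left(\frac{1}{-10 - 11} \right)} + 1 \left(-1 + 2\right) A = \left(\frac{3}{2} - 2 \left(\frac{1}{-10 - 11}\right)^{2}\right) + 1 \left(-1 + 2\right) 4 = \left(\frac{3}{2} - 2 \left(\frac{1}{-21}\right)^{2}\right) + 1 \cdot 1 \cdot 4 = \left(\frac{3}{2} - 2 \left(- \frac{1}{21}\right)^{2}\right) + 1 \cdot 4 = \left(\frac{3}{2} - \frac{2}{441}\right) + 4 = \frac{1319}{882} + 4 = \frac{4847}{882}$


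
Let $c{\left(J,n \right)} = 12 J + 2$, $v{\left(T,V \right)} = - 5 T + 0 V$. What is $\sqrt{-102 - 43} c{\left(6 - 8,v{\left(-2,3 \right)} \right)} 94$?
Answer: $- 2068 i \sqrt{145} \approx - 24902.0 i$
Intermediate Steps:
$v{\left(T,V \right)} = - 5 T$ ($v{\left(T,V \right)} = - 5 T + 0 = - 5 T$)
$c{\left(J,n \right)} = 2 + 12 J$
$\sqrt{-102 - 43} c{\left(6 - 8,v{\left(-2,3 \right)} \right)} 94 = \sqrt{-102 - 43} \left(2 + 12 \left(6 - 8\right)\right) 94 = \sqrt{-145} \left(2 + 12 \left(6 - 8\right)\right) 94 = i \sqrt{145} \left(2 + 12 \left(-2\right)\right) 94 = i \sqrt{145} \left(2 - 24\right) 94 = i \sqrt{145} \left(-22\right) 94 = - 22 i \sqrt{145} \cdot 94 = - 2068 i \sqrt{145}$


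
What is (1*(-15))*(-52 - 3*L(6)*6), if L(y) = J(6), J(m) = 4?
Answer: 1860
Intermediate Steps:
L(y) = 4
(1*(-15))*(-52 - 3*L(6)*6) = (1*(-15))*(-52 - 3*4*6) = -15*(-52 - 12*6) = -15*(-52 - 72) = -15*(-124) = 1860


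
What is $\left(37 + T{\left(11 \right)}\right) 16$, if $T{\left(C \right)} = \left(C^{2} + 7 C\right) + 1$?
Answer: $3776$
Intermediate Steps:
$T{\left(C \right)} = 1 + C^{2} + 7 C$
$\left(37 + T{\left(11 \right)}\right) 16 = \left(37 + \left(1 + 11^{2} + 7 \cdot 11\right)\right) 16 = \left(37 + \left(1 + 121 + 77\right)\right) 16 = \left(37 + 199\right) 16 = 236 \cdot 16 = 3776$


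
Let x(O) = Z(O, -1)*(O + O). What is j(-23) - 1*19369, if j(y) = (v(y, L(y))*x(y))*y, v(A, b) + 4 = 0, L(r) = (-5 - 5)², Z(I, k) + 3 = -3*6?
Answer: 69503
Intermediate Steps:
Z(I, k) = -21 (Z(I, k) = -3 - 3*6 = -3 - 18 = -21)
L(r) = 100 (L(r) = (-10)² = 100)
v(A, b) = -4 (v(A, b) = -4 + 0 = -4)
x(O) = -42*O (x(O) = -21*(O + O) = -42*O)
j(y) = 168*y² (j(y) = (-(-168)*y)*y = (168*y)*y = 168*y²)
j(-23) - 1*19369 = 168*(-23)² - 1*19369 = 168*529 - 19369 = 88872 - 19369 = 69503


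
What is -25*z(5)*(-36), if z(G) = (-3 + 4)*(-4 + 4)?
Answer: 0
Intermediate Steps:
z(G) = 0 (z(G) = 1*0 = 0)
-25*z(5)*(-36) = -25*0*(-36) = 0*(-36) = 0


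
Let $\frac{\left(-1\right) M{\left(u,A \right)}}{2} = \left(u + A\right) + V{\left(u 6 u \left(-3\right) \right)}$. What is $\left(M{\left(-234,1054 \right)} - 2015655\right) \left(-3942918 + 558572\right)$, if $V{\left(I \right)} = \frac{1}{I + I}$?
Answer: $\frac{3364483426229060107}{492804} \approx 6.8272 \cdot 10^{12}$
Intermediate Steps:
$V{\left(I \right)} = \frac{1}{2 I}$
$M{\left(u,A \right)} = - 2 A - 2 u + \frac{1}{18 u^{2}}$ ($M{\left(u,A \right)} = - 2 \left(\left(u + A\right) + \frac{1}{2 u 6 u \left(-3\right)}\right) = - 2 \left(\left(A + u\right) + \frac{1}{2 \cdot 6 u^{2} \left(-3\right)}\right) = - 2 \left(\left(A + u\right) + \frac{1}{2 \left(- 18 u^{2}\right)}\right) = - 2 \left(\left(A + u\right) + \frac{\left(- \frac{1}{18}\right) \frac{1}{u^{2}}}{2}\right) = - 2 \left(\left(A + u\right) - \frac{1}{36 u^{2}}\right) = - 2 \left(A + u - \frac{1}{36 u^{2}}\right) = - 2 A - 2 u + \frac{1}{18 u^{2}}$)
$\left(M{\left(-234,1054 \right)} - 2015655\right) \left(-3942918 + 558572\right) = \left(\left(\left(-2\right) 1054 - -468 + \frac{1}{18 \cdot 54756}\right) - 2015655\right) \left(-3942918 + 558572\right) = \left(\left(-2108 + 468 + \frac{1}{18} \cdot \frac{1}{54756}\right) - 2015655\right) \left(-3384346\right) = \left(\left(-2108 + 468 + \frac{1}{985608}\right) - 2015655\right) \left(-3384346\right) = \left(- \frac{1616397119}{985608} - 2015655\right) \left(-3384346\right) = \left(- \frac{1988262090359}{985608}\right) \left(-3384346\right) = \frac{3364483426229060107}{492804}$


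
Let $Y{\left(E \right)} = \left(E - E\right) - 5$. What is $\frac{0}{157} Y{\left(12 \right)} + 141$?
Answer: $141$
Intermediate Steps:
$Y{\left(E \right)} = -5$ ($Y{\left(E \right)} = 0 - 5 = -5$)
$\frac{0}{157} Y{\left(12 \right)} + 141 = \frac{0}{157} \left(-5\right) + 141 = 0 \cdot \frac{1}{157} \left(-5\right) + 141 = 0 \left(-5\right) + 141 = 0 + 141 = 141$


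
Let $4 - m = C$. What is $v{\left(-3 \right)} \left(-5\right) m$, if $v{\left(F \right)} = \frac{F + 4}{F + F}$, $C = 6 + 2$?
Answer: $- \frac{10}{3} \approx -3.3333$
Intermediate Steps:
$C = 8$
$m = -4$ ($m = 4 - 8 = -4$)
$v{\left(F \right)} = \frac{4 + F}{2 F}$
$v{\left(-3 \right)} \left(-5\right) m = \frac{4 - 3}{2 \left(-3\right)} \left(-5\right) \left(-4\right) = \frac{1}{2} \left(- \frac{1}{3}\right) 1 \left(-5\right) \left(-4\right) = \left(- \frac{1}{6}\right) \left(-5\right) \left(-4\right) = \frac{5}{6} \left(-4\right) = - \frac{10}{3}$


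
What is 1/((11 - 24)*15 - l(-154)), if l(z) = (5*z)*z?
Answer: -1/118775 ≈ -8.4193e-6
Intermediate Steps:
l(z) = 5*z**2
1/((11 - 24)*15 - l(-154)) = 1/((11 - 24)*15 - 5*(-154)**2) = 1/(-13*15 - 5*23716) = 1/(-195 - 1*118580) = 1/(-195 - 118580) = 1/(-118775) = -1/118775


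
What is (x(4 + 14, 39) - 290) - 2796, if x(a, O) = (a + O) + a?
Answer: -3011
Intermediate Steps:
x(a, O) = O + 2*a (x(a, O) = (O + a) + a = O + 2*a)
(x(4 + 14, 39) - 290) - 2796 = ((39 + 2*(4 + 14)) - 290) - 2796 = ((39 + 2*18) - 290) - 2796 = ((39 + 36) - 290) - 2796 = (75 - 290) - 2796 = -215 - 2796 = -3011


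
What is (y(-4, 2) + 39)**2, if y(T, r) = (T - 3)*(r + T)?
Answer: 2809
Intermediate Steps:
y(T, r) = (-3 + T)*(T + r)
(y(-4, 2) + 39)**2 = (((-4)**2 - 3*(-4) - 3*2 - 4*2) + 39)**2 = ((16 + 12 - 6 - 8) + 39)**2 = (14 + 39)**2 = 53**2 = 2809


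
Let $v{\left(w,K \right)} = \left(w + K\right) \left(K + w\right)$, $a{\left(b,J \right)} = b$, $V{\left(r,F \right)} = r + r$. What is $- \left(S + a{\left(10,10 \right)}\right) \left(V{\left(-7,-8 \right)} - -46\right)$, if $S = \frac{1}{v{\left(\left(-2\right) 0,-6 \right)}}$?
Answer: $- \frac{2888}{9} \approx -320.89$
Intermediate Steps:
$V{\left(r,F \right)} = 2 r$
$v{\left(w,K \right)} = \left(K + w\right)^{2}$ ($v{\left(w,K \right)} = \left(K + w\right) \left(K + w\right) = \left(K + w\right)^{2}$)
$S = \frac{1}{36}$ ($S = \frac{1}{\left(-6 - 0\right)^{2}} = \frac{1}{\left(-6 + 0\right)^{2}} = \frac{1}{\left(-6\right)^{2}} = \frac{1}{36} \approx 0.027778$)
$- \left(S + a{\left(10,10 \right)}\right) \left(V{\left(-7,-8 \right)} - -46\right) = - \left(\frac{1}{36} + 10\right) \left(2 \left(-7\right) - -46\right) = - \frac{361 \left(-14 + 46\right)}{36} = - \frac{361 \cdot 32}{36} = \left(-1\right) \frac{2888}{9} = - \frac{2888}{9}$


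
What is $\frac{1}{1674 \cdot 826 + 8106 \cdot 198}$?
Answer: $\frac{1}{2987712} \approx 3.347 \cdot 10^{-7}$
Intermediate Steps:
$\frac{1}{1674 \cdot 826 + 8106 \cdot 198} = \frac{1}{1382724 + 1604988} = \frac{1}{2987712}$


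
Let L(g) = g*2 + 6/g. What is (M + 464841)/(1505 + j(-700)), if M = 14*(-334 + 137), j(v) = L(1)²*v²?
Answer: 462083/31361505 ≈ 0.014734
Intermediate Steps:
L(g) = 2*g + 6/g
j(v) = 64*v² (j(v) = (2*1 + 6/1)²*v² = (2 + 6*1)²*v² = (2 + 6)²*v² = 8²*v² = 64*v²)
M = -2758 (M = 14*(-197) = -2758)
(M + 464841)/(1505 + j(-700)) = (-2758 + 464841)/(1505 + 64*(-700)²) = 462083/(1505 + 64*490000) = 462083/(1505 + 31360000) = 462083/31361505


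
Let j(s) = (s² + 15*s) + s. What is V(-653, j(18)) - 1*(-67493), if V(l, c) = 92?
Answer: 67585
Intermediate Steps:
j(s) = s² + 16*s
V(-653, j(18)) - 1*(-67493) = 92 - 1*(-67493) = 92 + 67493 = 67585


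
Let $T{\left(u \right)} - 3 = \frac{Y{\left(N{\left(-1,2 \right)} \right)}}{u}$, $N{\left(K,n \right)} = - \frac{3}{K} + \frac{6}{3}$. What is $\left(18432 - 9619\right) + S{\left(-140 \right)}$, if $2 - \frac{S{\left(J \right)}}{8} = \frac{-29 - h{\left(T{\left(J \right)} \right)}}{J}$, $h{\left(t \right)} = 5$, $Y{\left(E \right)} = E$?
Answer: $\frac{308947}{35} \approx 8827.1$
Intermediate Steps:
$N{\left(K,n \right)} = 2 - \frac{3}{K}$ ($N{\left(K,n \right)} = - \frac{3}{K} + 6 \cdot \frac{1}{3} = - \frac{3}{K} + 2 = 2 - \frac{3}{K}$)
$T{\left(u \right)} = 3 + \frac{5}{u}$ ($T{\left(u \right)} = 3 + \frac{2 - \frac{3}{-1}}{u} = 3 + \frac{2 - -3}{u} = 3 + \frac{2 + 3}{u} = 3 + \frac{5}{u}$)
$S{\left(J \right)} = 16 + \frac{272}{J}$ ($S{\left(J \right)} = 16 - 8 \frac{-29 - 5}{J} = 16 - 8 \left(- \frac{34}{J}\right) = 16 + \frac{272}{J}$)
$\left(18432 - 9619\right) + S{\left(-140 \right)} = \left(18432 - 9619\right) + \left(16 + \frac{272}{-140}\right) = 8813 + \left(16 + 272 \left(- \frac{1}{140}\right)\right) = 8813 + \left(16 - \frac{68}{35}\right) = 8813 + \frac{492}{35} = \frac{308947}{35}$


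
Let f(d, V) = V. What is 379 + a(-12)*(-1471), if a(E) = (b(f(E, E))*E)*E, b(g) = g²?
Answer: -30502277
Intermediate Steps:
a(E) = E⁴ (a(E) = (E²*E)*E = E³*E = E⁴)
379 + a(-12)*(-1471) = 379 + (-12)⁴*(-1471) = 379 + 20736*(-1471) = 379 - 30502656 = -30502277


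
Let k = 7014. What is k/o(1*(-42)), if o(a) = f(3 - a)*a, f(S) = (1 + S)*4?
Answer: -167/184 ≈ -0.90761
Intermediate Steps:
f(S) = 4 + 4*S
o(a) = a*(16 - 4*a) (o(a) = (4 + 4*(3 - a))*a = (4 + (12 - 4*a))*a = (16 - 4*a)*a = a*(16 - 4*a))
k/o(1*(-42)) = 7014/((4*(1*(-42))*(4 - (-42)))) = 7014/((4*(-42)*(4 - 1*(-42)))) = 7014/((4*(-42)*(4 + 42))) = 7014/((4*(-42)*46)) = 7014/(-7728) = 7014*(-1/7728) = -167/184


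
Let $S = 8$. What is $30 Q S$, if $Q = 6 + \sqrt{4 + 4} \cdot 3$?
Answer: $1440 + 1440 \sqrt{2} \approx 3476.5$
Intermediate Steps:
$Q = 6 + 6 \sqrt{2}$ ($Q = 6 + \sqrt{8} \cdot 3 = 6 + 2 \sqrt{2} \cdot 3 = 6 + 6 \sqrt{2} \approx 14.485$)
$30 Q S = 30 \left(6 + 6 \sqrt{2}\right) 8 = \left(180 + 180 \sqrt{2}\right) 8 = 1440 + 1440 \sqrt{2}$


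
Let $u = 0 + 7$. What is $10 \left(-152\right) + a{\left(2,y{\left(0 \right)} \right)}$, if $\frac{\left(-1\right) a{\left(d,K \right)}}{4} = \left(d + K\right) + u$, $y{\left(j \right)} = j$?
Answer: $-1556$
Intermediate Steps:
$u = 7$
$a{\left(d,K \right)} = -28 - 4 K - 4 d$ ($a{\left(d,K \right)} = - 4 \left(\left(d + K\right) + 7\right) = - 4 \left(\left(K + d\right) + 7\right) = - 4 \left(7 + K + d\right) = -28 - 4 K - 4 d$)
$10 \left(-152\right) + a{\left(2,y{\left(0 \right)} \right)} = 10 \left(-152\right) - 36 = -1520 - 36 = -1556$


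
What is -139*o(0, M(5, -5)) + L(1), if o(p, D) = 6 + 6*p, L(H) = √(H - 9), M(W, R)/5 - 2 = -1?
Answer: -834 + 2*I*√2 ≈ -834.0 + 2.8284*I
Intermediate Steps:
M(W, R) = 5 (M(W, R) = 10 + 5*(-1) = 10 - 5 = 5)
L(H) = √(-9 + H)
-139*o(0, M(5, -5)) + L(1) = -139*(6 + 6*0) + √(-9 + 1) = -139*(6 + 0) + √(-8) = -139*6 + 2*I*√2 = -834 + 2*I*√2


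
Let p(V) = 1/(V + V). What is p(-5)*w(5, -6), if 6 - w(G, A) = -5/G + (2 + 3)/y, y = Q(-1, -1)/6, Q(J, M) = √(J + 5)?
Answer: ⅘ ≈ 0.80000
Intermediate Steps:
Q(J, M) = √(5 + J)
p(V) = 1/(2*V)
y = ⅓ (y = √(5 - 1)/6 = √4*(⅙) = 2*(⅙) = ⅓ ≈ 0.33333)
w(G, A) = -9 + 5/G (w(G, A) = 6 - (-5/G + (2 + 3)/(⅓)) = 6 - (-5/G + 5*3) = 6 - (-5/G + 15) = 6 - (15 - 5/G) = 6 + (-15 + 5/G) = -9 + 5/G)
p(-5)*w(5, -6) = ((½)/(-5))*(-9 + 5/5) = ((½)*(-⅕))*(-9 + 5*(⅕)) = -(-9 + 1)/10 = -⅒*(-8) = ⅘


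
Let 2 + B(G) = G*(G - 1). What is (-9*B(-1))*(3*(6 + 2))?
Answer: 0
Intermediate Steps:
B(G) = -2 + G*(-1 + G) (B(G) = -2 + G*(G - 1) = -2 + G*(-1 + G))
(-9*B(-1))*(3*(6 + 2)) = (-9*(-2 + (-1)² - 1*(-1)))*(3*(6 + 2)) = (-9*(-2 + 1 + 1))*(3*8) = -9*0*24 = 0*24 = 0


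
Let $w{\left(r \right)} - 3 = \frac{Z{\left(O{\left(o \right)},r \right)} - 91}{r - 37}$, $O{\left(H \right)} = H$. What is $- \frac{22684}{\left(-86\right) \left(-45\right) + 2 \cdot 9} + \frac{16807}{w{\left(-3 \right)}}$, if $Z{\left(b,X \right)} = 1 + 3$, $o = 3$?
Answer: $\frac{72475807}{22356} \approx 3241.9$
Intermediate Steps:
$Z{\left(b,X \right)} = 4$
$w{\left(r \right)} = 3 - \frac{87}{-37 + r}$ ($w{\left(r \right)} = 3 + \frac{4 - 91}{r - 37} = 3 - \frac{87}{-37 + r}$)
$- \frac{22684}{\left(-86\right) \left(-45\right) + 2 \cdot 9} + \frac{16807}{w{\left(-3 \right)}} = - \frac{22684}{\left(-86\right) \left(-45\right) + 2 \cdot 9} + \frac{16807}{3 \frac{1}{-37 - 3} \left(-66 - 3\right)} = - \frac{22684}{3870 + 18} + \frac{16807}{3 \frac{1}{-40} \left(-69\right)} = - \frac{22684}{3888} + \frac{16807}{3 \left(- \frac{1}{40}\right) \left(-69\right)} = \left(-22684\right) \frac{1}{3888} + \frac{16807}{\frac{207}{40}} = - \frac{5671}{972} + 16807 \cdot \frac{40}{207} = - \frac{5671}{972} + \frac{672280}{207} = \frac{72475807}{22356}$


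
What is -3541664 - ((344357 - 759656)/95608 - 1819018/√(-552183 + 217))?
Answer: -338610996413/95608 - 909509*I*√551966/275983 ≈ -3.5417e+6 - 2448.4*I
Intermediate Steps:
-3541664 - ((344357 - 759656)/95608 - 1819018/√(-552183 + 217)) = -3541664 - (-415299*1/95608 - 1819018*(-I*√551966/551966)) = -3541664 - (-415299/95608 - 1819018*(-I*√551966/551966)) = -3541664 - (-415299/95608 - (-909509)*I*√551966/275983) = -3541664 - (-415299/95608 + 909509*I*√551966/275983) = -3541664 + (415299/95608 - 909509*I*√551966/275983) = -338610996413/95608 - 909509*I*√551966/275983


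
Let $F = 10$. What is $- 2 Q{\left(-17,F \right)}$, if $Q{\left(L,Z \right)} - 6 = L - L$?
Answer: $-12$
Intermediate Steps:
$Q{\left(L,Z \right)} = 6$ ($Q{\left(L,Z \right)} = 6 + \left(L - L\right) = 6 + 0 = 6$)
$- 2 Q{\left(-17,F \right)} = \left(-2\right) 6 = -12$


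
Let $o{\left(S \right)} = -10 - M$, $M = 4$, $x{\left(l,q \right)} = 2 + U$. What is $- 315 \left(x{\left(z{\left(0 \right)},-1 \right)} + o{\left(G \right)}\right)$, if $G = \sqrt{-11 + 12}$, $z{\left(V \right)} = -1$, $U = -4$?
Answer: $5040$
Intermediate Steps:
$G = 1$ ($G = \sqrt{1} = 1$)
$x{\left(l,q \right)} = -2$ ($x{\left(l,q \right)} = 2 - 4 = -2$)
$o{\left(S \right)} = -14$ ($o{\left(S \right)} = -10 - 4 = -14$)
$- 315 \left(x{\left(z{\left(0 \right)},-1 \right)} + o{\left(G \right)}\right) = - 315 \left(-2 - 14\right) = \left(-315\right) \left(-16\right) = 5040$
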